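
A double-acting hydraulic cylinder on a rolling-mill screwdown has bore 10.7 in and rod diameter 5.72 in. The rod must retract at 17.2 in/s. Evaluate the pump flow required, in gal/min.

Q ≈ 287 gal/min

Rod-side annular area A_ann = π/4 × (10.7² − 5.72²) = 64.22 in^2
Q = A × v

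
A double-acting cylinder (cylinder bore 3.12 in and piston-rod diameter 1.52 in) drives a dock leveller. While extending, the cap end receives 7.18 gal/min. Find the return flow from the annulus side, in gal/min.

Q_out ≈ 5.48 gal/min

Cap-side area A_cap = π/4 × (3.12 in)² = 7.645 in^2
Rod-side annular area A_ann = π/4 × (3.12² − 1.52²) = 5.831 in^2
Piston speed v = Q_in/A_cap; rod-end outflow Q_out = v × A_ann = Q_in × A_ann/A_cap.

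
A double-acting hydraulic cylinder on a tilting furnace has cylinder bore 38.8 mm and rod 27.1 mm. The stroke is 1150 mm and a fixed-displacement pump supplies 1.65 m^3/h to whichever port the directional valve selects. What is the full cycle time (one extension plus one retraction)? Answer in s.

Cap-side area A_cap = π/4 × (38.8 mm)² = 1182 mm^2
Rod-side annular area A_ann = π/4 × (38.8² − 27.1²) = 605.6 mm^2
t_ext = A_cap·L/Q = 2.967 s
t_ret = A_ann·L/Q = 1.519 s
t_cycle = t_ext + t_ret

t ≈ 4.49 s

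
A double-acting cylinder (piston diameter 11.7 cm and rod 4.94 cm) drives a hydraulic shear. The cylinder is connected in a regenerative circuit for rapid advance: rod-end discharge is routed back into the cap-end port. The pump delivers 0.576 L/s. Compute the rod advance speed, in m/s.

v ≈ 0.301 m/s

In regeneration the rod-end outflow joins the pump flow into the cap end, so the net volume the pump must supply per unit advance equals the rod cross-section area.
Rod cross-section A_rod = π/4 × (4.94 cm)² = 19.17 cm^2
v = Q_pump / A_rod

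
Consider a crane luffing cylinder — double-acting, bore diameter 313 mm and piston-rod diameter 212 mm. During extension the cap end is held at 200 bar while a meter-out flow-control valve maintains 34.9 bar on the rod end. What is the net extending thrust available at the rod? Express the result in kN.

Cap-side area A_cap = π/4 × (313 mm)² = 76940 mm^2
Rod-side annular area A_ann = π/4 × (313² − 212²) = 41650 mm^2
Net thrust = P_cap·A_cap − P_rod·A_ann = 1539 kN − 145.3 kN

F ≈ 1390 kN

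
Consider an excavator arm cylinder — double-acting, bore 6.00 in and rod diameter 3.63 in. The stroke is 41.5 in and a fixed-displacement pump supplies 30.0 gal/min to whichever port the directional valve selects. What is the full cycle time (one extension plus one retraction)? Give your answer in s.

t ≈ 16.6 s

Cap-side area A_cap = π/4 × (6.00 in)² = 28.27 in^2
Rod-side annular area A_ann = π/4 × (6.00² − 3.63²) = 17.93 in^2
t_ext = A_cap·L/Q = 10.16 s
t_ret = A_ann·L/Q = 6.441 s
t_cycle = t_ext + t_ret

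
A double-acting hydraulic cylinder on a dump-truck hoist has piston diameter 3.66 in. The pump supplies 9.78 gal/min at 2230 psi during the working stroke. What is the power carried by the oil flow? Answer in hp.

Hydraulic power = P × Q

W ≈ 12.7 hp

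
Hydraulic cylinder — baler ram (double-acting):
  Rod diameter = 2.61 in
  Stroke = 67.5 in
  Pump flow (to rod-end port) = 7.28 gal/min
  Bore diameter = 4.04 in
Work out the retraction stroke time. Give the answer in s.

Rod-side annular area A_ann = π/4 × (4.04² − 2.61²) = 7.469 in^2
Swept volume V = A × L; t = V / Q = A·L / Q

t ≈ 18.0 s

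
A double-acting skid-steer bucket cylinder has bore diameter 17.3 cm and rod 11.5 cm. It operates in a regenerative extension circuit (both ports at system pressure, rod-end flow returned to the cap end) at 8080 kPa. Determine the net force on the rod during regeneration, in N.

With equal pressure on both faces, forces on the annular region cancel; the net push is pressure × rod cross-section.
Rod cross-section A_rod = π/4 × (11.5 cm)² = 103.9 cm^2
F = P × A_rod

F ≈ 83900 N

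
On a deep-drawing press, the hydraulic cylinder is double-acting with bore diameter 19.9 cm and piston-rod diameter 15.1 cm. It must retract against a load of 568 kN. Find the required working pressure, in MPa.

P ≈ 43.0 MPa

Rod-side annular area A_ann = π/4 × (19.9² − 15.1²) = 131.9 cm^2
Retraction: pressure acts on the annular area.
P = F / A = 568 kN / A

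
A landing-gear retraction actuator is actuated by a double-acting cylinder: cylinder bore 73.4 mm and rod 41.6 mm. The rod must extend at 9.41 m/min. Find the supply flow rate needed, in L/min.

Cap-side area A_cap = π/4 × (73.4 mm)² = 4231 mm^2
Q = A × v

Q ≈ 39.8 L/min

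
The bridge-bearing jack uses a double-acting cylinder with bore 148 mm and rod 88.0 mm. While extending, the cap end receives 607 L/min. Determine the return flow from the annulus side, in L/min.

Cap-side area A_cap = π/4 × (148 mm)² = 17200 mm^2
Rod-side annular area A_ann = π/4 × (148² − 88.0²) = 11120 mm^2
Piston speed v = Q_in/A_cap; rod-end outflow Q_out = v × A_ann = Q_in × A_ann/A_cap.

Q_out ≈ 392 L/min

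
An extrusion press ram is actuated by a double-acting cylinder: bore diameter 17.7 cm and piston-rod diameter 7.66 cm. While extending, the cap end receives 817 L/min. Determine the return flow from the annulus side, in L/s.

Cap-side area A_cap = π/4 × (17.7 cm)² = 246.1 cm^2
Rod-side annular area A_ann = π/4 × (17.7² − 7.66²) = 200.0 cm^2
Piston speed v = Q_in/A_cap; rod-end outflow Q_out = v × A_ann = Q_in × A_ann/A_cap.

Q_out ≈ 11.1 L/s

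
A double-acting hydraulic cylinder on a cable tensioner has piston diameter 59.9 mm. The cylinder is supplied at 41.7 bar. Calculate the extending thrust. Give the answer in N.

F ≈ 11800 N

Cap-side area A_cap = π/4 × (59.9 mm)² = 2818 mm^2
F = P × A_cap = 41.7 bar × A_cap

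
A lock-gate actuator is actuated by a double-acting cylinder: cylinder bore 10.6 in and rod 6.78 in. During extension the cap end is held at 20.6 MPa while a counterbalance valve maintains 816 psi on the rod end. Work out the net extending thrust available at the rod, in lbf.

Cap-side area A_cap = π/4 × (10.6 in)² = 88.25 in^2
Rod-side annular area A_ann = π/4 × (10.6² − 6.78²) = 52.14 in^2
Net thrust = P_cap·A_cap − P_rod·A_ann = 2.637e5 lbf − 42550 lbf

F ≈ 2.21e5 lbf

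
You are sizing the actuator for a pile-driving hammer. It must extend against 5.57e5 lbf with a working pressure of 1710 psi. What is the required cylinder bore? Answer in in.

Extension force acts on the full piston face: F = P × (π/4)D².
D = √(4F / (πP)) = √(4 × 5.57e5 lbf / (π × 1710 psi))

D ≈ 20.4 in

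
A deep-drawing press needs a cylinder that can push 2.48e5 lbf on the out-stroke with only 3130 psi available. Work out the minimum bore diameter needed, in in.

Extension force acts on the full piston face: F = P × (π/4)D².
D = √(4F / (πP)) = √(4 × 2.48e5 lbf / (π × 3130 psi))

D ≈ 10.0 in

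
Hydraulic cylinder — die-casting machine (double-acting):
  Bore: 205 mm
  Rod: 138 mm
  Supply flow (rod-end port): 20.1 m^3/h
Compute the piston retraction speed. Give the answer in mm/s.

Rod-side annular area A_ann = π/4 × (205² − 138²) = 18050 mm^2
Flow into the rod-end port fills the annular volume.
v = Q / A

v ≈ 309 mm/s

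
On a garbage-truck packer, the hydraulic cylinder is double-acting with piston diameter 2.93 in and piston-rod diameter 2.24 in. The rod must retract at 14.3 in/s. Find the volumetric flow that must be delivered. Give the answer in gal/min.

Q ≈ 10.4 gal/min

Rod-side annular area A_ann = π/4 × (2.93² − 2.24²) = 2.802 in^2
Q = A × v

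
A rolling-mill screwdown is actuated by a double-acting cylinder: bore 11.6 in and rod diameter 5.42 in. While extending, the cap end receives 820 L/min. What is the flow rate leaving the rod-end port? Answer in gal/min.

Cap-side area A_cap = π/4 × (11.6 in)² = 105.7 in^2
Rod-side annular area A_ann = π/4 × (11.6² − 5.42²) = 82.61 in^2
Piston speed v = Q_in/A_cap; rod-end outflow Q_out = v × A_ann = Q_in × A_ann/A_cap.

Q_out ≈ 169 gal/min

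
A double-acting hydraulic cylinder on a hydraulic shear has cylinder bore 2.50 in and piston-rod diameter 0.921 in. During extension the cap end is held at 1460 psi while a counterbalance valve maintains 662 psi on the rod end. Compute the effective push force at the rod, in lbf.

Cap-side area A_cap = π/4 × (2.50 in)² = 4.909 in^2
Rod-side annular area A_ann = π/4 × (2.50² − 0.921²) = 4.243 in^2
Net thrust = P_cap·A_cap − P_rod·A_ann = 7167 lbf − 2809 lbf

F ≈ 4360 lbf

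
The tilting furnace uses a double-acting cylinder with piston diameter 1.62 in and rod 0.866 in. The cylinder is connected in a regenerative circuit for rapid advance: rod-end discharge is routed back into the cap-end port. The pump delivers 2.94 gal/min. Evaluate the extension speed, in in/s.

v ≈ 19.2 in/s

In regeneration the rod-end outflow joins the pump flow into the cap end, so the net volume the pump must supply per unit advance equals the rod cross-section area.
Rod cross-section A_rod = π/4 × (0.866 in)² = 0.5890 in^2
v = Q_pump / A_rod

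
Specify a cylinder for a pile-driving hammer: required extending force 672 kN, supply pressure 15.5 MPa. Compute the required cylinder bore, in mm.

Extension force acts on the full piston face: F = P × (π/4)D².
D = √(4F / (πP)) = √(4 × 672 kN / (π × 15.5 MPa))

D ≈ 235 mm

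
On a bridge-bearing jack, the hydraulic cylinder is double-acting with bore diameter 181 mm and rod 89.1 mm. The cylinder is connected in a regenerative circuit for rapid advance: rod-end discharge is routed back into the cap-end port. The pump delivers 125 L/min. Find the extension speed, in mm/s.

In regeneration the rod-end outflow joins the pump flow into the cap end, so the net volume the pump must supply per unit advance equals the rod cross-section area.
Rod cross-section A_rod = π/4 × (89.1 mm)² = 6235 mm^2
v = Q_pump / A_rod

v ≈ 334 mm/s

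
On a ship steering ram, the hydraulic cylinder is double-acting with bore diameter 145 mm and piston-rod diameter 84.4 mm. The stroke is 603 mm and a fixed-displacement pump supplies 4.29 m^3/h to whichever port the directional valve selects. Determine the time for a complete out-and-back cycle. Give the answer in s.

Cap-side area A_cap = π/4 × (145 mm)² = 16510 mm^2
Rod-side annular area A_ann = π/4 × (145² − 84.4²) = 10920 mm^2
t_ext = A_cap·L/Q = 8.356 s
t_ret = A_ann·L/Q = 5.525 s
t_cycle = t_ext + t_ret

t ≈ 13.9 s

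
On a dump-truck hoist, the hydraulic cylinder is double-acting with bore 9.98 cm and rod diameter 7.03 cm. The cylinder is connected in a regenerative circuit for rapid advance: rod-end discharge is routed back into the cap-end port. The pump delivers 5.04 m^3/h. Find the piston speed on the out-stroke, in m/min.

v ≈ 21.6 m/min

In regeneration the rod-end outflow joins the pump flow into the cap end, so the net volume the pump must supply per unit advance equals the rod cross-section area.
Rod cross-section A_rod = π/4 × (7.03 cm)² = 38.82 cm^2
v = Q_pump / A_rod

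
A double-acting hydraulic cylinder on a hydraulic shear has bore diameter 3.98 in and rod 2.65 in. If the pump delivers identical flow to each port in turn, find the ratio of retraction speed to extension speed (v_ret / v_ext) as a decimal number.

v_ret/v_ext ≈ 1.80

Cap-side area A_cap = π/4 × (3.98 in)² = 12.44 in^2
Rod-side annular area A_ann = π/4 × (3.98² − 2.65²) = 6.926 in^2
For equal Q, v ∝ 1/A, so v_ret/v_ext = A_cap/A_ann.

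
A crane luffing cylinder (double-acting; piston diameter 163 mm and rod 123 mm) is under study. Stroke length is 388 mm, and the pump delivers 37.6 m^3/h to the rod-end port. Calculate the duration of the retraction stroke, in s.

t ≈ 0.334 s

Rod-side annular area A_ann = π/4 × (163² − 123²) = 8985 mm^2
Swept volume V = A × L; t = V / Q = A·L / Q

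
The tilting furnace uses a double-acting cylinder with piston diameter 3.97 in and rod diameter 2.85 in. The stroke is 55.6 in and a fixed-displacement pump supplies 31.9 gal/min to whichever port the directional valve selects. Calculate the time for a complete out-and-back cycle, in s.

Cap-side area A_cap = π/4 × (3.97 in)² = 12.38 in^2
Rod-side annular area A_ann = π/4 × (3.97² − 2.85²) = 5.999 in^2
t_ext = A_cap·L/Q = 5.604 s
t_ret = A_ann·L/Q = 2.716 s
t_cycle = t_ext + t_ret

t ≈ 8.32 s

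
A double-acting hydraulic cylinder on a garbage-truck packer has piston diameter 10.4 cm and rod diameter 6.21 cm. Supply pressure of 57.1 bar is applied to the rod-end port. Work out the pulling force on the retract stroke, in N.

F ≈ 31200 N

Rod-side annular area A_ann = π/4 × (10.4² − 6.21²) = 54.66 cm^2
On retraction the pressure acts on the annular area (bore minus rod).
F = P × A_ann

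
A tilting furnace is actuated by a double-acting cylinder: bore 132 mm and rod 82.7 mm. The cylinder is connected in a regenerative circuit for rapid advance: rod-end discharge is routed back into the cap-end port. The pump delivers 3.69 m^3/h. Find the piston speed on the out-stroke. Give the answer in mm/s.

v ≈ 191 mm/s

In regeneration the rod-end outflow joins the pump flow into the cap end, so the net volume the pump must supply per unit advance equals the rod cross-section area.
Rod cross-section A_rod = π/4 × (82.7 mm)² = 5372 mm^2
v = Q_pump / A_rod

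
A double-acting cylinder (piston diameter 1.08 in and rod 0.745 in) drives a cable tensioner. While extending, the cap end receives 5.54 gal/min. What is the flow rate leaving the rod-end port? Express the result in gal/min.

Cap-side area A_cap = π/4 × (1.08 in)² = 0.9161 in^2
Rod-side annular area A_ann = π/4 × (1.08² − 0.745²) = 0.4802 in^2
Piston speed v = Q_in/A_cap; rod-end outflow Q_out = v × A_ann = Q_in × A_ann/A_cap.

Q_out ≈ 2.90 gal/min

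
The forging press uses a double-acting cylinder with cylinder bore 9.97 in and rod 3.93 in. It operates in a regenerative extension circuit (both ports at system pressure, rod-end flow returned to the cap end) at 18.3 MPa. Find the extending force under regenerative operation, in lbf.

With equal pressure on both faces, forces on the annular region cancel; the net push is pressure × rod cross-section.
Rod cross-section A_rod = π/4 × (3.93 in)² = 12.13 in^2
F = P × A_rod

F ≈ 32200 lbf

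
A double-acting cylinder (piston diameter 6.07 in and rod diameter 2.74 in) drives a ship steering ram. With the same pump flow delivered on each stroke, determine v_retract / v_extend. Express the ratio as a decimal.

v_ret/v_ext ≈ 1.26

Cap-side area A_cap = π/4 × (6.07 in)² = 28.94 in^2
Rod-side annular area A_ann = π/4 × (6.07² − 2.74²) = 23.04 in^2
For equal Q, v ∝ 1/A, so v_ret/v_ext = A_cap/A_ann.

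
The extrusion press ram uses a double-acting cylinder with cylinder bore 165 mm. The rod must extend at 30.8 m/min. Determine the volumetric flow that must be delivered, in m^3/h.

Q ≈ 39.5 m^3/h

Cap-side area A_cap = π/4 × (165 mm)² = 21380 mm^2
Q = A × v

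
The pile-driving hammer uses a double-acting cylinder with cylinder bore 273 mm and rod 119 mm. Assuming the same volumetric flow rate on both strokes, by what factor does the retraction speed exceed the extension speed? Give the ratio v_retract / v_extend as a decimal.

Cap-side area A_cap = π/4 × (273 mm)² = 58530 mm^2
Rod-side annular area A_ann = π/4 × (273² − 119²) = 47410 mm^2
For equal Q, v ∝ 1/A, so v_ret/v_ext = A_cap/A_ann.

v_ret/v_ext ≈ 1.23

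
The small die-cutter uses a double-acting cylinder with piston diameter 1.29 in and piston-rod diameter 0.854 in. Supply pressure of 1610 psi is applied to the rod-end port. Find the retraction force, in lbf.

F ≈ 1180 lbf

Rod-side annular area A_ann = π/4 × (1.29² − 0.854²) = 0.7342 in^2
On retraction the pressure acts on the annular area (bore minus rod).
F = P × A_ann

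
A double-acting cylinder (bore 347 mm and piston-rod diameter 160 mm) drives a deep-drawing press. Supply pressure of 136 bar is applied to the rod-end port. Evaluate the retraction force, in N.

F ≈ 1.01e6 N

Rod-side annular area A_ann = π/4 × (347² − 160²) = 74460 mm^2
On retraction the pressure acts on the annular area (bore minus rod).
F = P × A_ann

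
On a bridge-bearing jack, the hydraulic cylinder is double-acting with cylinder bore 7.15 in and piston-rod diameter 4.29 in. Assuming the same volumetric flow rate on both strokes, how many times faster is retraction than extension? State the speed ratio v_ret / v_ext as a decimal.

v_ret/v_ext ≈ 1.56

Cap-side area A_cap = π/4 × (7.15 in)² = 40.15 in^2
Rod-side annular area A_ann = π/4 × (7.15² − 4.29²) = 25.70 in^2
For equal Q, v ∝ 1/A, so v_ret/v_ext = A_cap/A_ann.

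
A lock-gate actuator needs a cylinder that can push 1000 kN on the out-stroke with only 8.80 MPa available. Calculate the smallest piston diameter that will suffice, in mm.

Extension force acts on the full piston face: F = P × (π/4)D².
D = √(4F / (πP)) = √(4 × 1000 kN / (π × 8.80 MPa))

D ≈ 380 mm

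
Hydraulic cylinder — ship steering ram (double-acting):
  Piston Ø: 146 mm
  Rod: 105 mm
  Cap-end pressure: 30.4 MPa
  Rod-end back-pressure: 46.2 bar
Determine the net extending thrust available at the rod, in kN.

Cap-side area A_cap = π/4 × (146 mm)² = 16740 mm^2
Rod-side annular area A_ann = π/4 × (146² − 105²) = 8083 mm^2
Net thrust = P_cap·A_cap − P_rod·A_ann = 508.9 kN − 37.34 kN

F ≈ 472 kN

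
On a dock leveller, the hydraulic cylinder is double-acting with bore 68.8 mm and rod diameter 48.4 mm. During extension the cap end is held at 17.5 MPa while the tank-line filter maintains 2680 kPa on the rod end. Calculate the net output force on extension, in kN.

Cap-side area A_cap = π/4 × (68.8 mm)² = 3718 mm^2
Rod-side annular area A_ann = π/4 × (68.8² − 48.4²) = 1878 mm^2
Net thrust = P_cap·A_cap − P_rod·A_ann = 65.06 kN − 5.032 kN

F ≈ 60.0 kN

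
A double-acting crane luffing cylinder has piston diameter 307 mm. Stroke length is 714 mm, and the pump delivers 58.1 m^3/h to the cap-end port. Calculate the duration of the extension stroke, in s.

Cap-side area A_cap = π/4 × (307 mm)² = 74020 mm^2
Swept volume V = A × L; t = V / Q = A·L / Q

t ≈ 3.27 s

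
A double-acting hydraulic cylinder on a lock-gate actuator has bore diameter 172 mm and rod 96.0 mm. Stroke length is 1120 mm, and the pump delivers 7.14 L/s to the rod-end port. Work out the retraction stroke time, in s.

t ≈ 2.51 s

Rod-side annular area A_ann = π/4 × (172² − 96.0²) = 16000 mm^2
Swept volume V = A × L; t = V / Q = A·L / Q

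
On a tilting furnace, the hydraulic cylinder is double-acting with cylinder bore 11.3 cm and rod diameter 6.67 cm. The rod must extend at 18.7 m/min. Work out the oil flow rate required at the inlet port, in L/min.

Cap-side area A_cap = π/4 × (11.3 cm)² = 100.3 cm^2
Q = A × v

Q ≈ 188 L/min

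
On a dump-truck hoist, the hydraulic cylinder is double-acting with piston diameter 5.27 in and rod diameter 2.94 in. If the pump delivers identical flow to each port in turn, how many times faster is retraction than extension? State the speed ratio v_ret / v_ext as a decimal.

Cap-side area A_cap = π/4 × (5.27 in)² = 21.81 in^2
Rod-side annular area A_ann = π/4 × (5.27² − 2.94²) = 15.02 in^2
For equal Q, v ∝ 1/A, so v_ret/v_ext = A_cap/A_ann.

v_ret/v_ext ≈ 1.45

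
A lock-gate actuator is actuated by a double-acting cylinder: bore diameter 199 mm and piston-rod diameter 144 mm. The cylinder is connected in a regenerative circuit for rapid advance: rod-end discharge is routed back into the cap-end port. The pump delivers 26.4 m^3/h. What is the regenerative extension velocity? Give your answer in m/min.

v ≈ 27.0 m/min

In regeneration the rod-end outflow joins the pump flow into the cap end, so the net volume the pump must supply per unit advance equals the rod cross-section area.
Rod cross-section A_rod = π/4 × (144 mm)² = 16290 mm^2
v = Q_pump / A_rod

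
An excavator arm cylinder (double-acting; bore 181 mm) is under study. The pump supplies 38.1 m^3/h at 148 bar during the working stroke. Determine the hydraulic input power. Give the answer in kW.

W ≈ 157 kW

Hydraulic power = P × Q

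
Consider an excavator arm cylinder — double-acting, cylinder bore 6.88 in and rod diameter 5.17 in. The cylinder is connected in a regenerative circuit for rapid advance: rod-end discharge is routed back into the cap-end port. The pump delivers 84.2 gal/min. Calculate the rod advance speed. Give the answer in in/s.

v ≈ 15.4 in/s

In regeneration the rod-end outflow joins the pump flow into the cap end, so the net volume the pump must supply per unit advance equals the rod cross-section area.
Rod cross-section A_rod = π/4 × (5.17 in)² = 20.99 in^2
v = Q_pump / A_rod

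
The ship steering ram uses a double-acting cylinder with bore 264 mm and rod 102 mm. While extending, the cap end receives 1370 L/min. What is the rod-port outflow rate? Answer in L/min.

Q_out ≈ 1170 L/min

Cap-side area A_cap = π/4 × (264 mm)² = 54740 mm^2
Rod-side annular area A_ann = π/4 × (264² − 102²) = 46570 mm^2
Piston speed v = Q_in/A_cap; rod-end outflow Q_out = v × A_ann = Q_in × A_ann/A_cap.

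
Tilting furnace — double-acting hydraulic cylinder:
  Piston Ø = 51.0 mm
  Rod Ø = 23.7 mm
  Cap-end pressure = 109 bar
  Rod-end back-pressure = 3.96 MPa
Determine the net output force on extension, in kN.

Cap-side area A_cap = π/4 × (51.0 mm)² = 2043 mm^2
Rod-side annular area A_ann = π/4 × (51.0² − 23.7²) = 1602 mm^2
Net thrust = P_cap·A_cap − P_rod·A_ann = 22.27 kN − 6.343 kN

F ≈ 15.9 kN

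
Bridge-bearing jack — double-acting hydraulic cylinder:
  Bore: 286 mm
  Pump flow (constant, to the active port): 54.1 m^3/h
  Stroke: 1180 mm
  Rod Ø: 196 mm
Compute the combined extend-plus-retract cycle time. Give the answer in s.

Cap-side area A_cap = π/4 × (286 mm)² = 64240 mm^2
Rod-side annular area A_ann = π/4 × (286² − 196²) = 34070 mm^2
t_ext = A_cap·L/Q = 5.044 s
t_ret = A_ann·L/Q = 2.675 s
t_cycle = t_ext + t_ret

t ≈ 7.72 s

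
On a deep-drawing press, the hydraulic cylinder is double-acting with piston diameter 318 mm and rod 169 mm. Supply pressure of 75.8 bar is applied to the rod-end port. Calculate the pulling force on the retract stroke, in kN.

F ≈ 432 kN

Rod-side annular area A_ann = π/4 × (318² − 169²) = 56990 mm^2
On retraction the pressure acts on the annular area (bore minus rod).
F = P × A_ann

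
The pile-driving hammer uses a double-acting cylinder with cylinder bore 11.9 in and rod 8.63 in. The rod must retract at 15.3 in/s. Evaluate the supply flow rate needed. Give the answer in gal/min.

Q ≈ 210 gal/min

Rod-side annular area A_ann = π/4 × (11.9² − 8.63²) = 52.73 in^2
Q = A × v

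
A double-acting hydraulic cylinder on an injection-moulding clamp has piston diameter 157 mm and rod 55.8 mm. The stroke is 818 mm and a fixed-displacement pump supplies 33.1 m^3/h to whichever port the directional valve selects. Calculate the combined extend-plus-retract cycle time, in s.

t ≈ 3.23 s

Cap-side area A_cap = π/4 × (157 mm)² = 19360 mm^2
Rod-side annular area A_ann = π/4 × (157² − 55.8²) = 16910 mm^2
t_ext = A_cap·L/Q = 1.722 s
t_ret = A_ann·L/Q = 1.505 s
t_cycle = t_ext + t_ret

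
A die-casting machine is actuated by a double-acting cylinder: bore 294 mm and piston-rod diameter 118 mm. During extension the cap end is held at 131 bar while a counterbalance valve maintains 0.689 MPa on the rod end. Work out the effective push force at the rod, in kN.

F ≈ 850 kN

Cap-side area A_cap = π/4 × (294 mm)² = 67890 mm^2
Rod-side annular area A_ann = π/4 × (294² − 118²) = 56950 mm^2
Net thrust = P_cap·A_cap − P_rod·A_ann = 889.3 kN − 39.24 kN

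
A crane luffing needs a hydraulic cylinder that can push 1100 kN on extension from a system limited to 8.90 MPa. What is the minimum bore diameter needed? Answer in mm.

Extension force acts on the full piston face: F = P × (π/4)D².
D = √(4F / (πP)) = √(4 × 1100 kN / (π × 8.90 MPa))

D ≈ 397 mm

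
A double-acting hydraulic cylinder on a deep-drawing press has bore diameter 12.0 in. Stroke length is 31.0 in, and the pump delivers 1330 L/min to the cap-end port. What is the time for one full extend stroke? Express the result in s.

t ≈ 2.59 s

Cap-side area A_cap = π/4 × (12.0 in)² = 113.1 in^2
Swept volume V = A × L; t = V / Q = A·L / Q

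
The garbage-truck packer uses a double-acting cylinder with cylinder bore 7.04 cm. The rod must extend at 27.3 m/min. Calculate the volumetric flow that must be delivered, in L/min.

Cap-side area A_cap = π/4 × (7.04 cm)² = 38.93 cm^2
Q = A × v

Q ≈ 106 L/min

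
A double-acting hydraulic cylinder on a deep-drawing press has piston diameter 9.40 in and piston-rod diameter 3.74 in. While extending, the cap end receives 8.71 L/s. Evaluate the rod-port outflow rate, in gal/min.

Cap-side area A_cap = π/4 × (9.40 in)² = 69.40 in^2
Rod-side annular area A_ann = π/4 × (9.40² − 3.74²) = 58.41 in^2
Piston speed v = Q_in/A_cap; rod-end outflow Q_out = v × A_ann = Q_in × A_ann/A_cap.

Q_out ≈ 116 gal/min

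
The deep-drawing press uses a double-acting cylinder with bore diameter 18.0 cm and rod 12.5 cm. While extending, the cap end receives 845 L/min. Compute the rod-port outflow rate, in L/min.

Cap-side area A_cap = π/4 × (18.0 cm)² = 254.5 cm^2
Rod-side annular area A_ann = π/4 × (18.0² − 12.5²) = 131.8 cm^2
Piston speed v = Q_in/A_cap; rod-end outflow Q_out = v × A_ann = Q_in × A_ann/A_cap.

Q_out ≈ 437 L/min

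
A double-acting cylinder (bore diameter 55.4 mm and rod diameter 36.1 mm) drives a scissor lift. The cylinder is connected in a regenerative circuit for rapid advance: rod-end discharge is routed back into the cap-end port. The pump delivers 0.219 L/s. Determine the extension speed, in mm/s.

In regeneration the rod-end outflow joins the pump flow into the cap end, so the net volume the pump must supply per unit advance equals the rod cross-section area.
Rod cross-section A_rod = π/4 × (36.1 mm)² = 1024 mm^2
v = Q_pump / A_rod

v ≈ 214 mm/s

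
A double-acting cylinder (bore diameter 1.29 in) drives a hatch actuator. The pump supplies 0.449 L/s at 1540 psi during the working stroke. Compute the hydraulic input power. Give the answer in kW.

W ≈ 4.77 kW

Hydraulic power = P × Q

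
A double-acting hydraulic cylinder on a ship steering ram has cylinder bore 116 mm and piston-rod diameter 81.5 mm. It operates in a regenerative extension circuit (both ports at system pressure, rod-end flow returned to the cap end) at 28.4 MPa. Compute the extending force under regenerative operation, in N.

F ≈ 1.48e5 N

With equal pressure on both faces, forces on the annular region cancel; the net push is pressure × rod cross-section.
Rod cross-section A_rod = π/4 × (81.5 mm)² = 5217 mm^2
F = P × A_rod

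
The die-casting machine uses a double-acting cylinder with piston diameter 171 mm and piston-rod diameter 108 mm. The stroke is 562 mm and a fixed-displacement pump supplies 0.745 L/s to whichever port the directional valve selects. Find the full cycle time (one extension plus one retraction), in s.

t ≈ 27.7 s

Cap-side area A_cap = π/4 × (171 mm)² = 22970 mm^2
Rod-side annular area A_ann = π/4 × (171² − 108²) = 13800 mm^2
t_ext = A_cap·L/Q = 17.32 s
t_ret = A_ann·L/Q = 10.41 s
t_cycle = t_ext + t_ret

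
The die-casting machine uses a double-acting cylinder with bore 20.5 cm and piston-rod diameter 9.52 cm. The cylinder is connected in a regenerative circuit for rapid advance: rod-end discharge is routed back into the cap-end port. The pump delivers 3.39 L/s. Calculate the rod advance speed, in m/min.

v ≈ 28.6 m/min

In regeneration the rod-end outflow joins the pump flow into the cap end, so the net volume the pump must supply per unit advance equals the rod cross-section area.
Rod cross-section A_rod = π/4 × (9.52 cm)² = 71.18 cm^2
v = Q_pump / A_rod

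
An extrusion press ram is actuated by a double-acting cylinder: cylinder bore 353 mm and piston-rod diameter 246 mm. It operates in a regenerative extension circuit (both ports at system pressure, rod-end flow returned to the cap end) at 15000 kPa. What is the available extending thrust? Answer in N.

F ≈ 7.13e5 N

With equal pressure on both faces, forces on the annular region cancel; the net push is pressure × rod cross-section.
Rod cross-section A_rod = π/4 × (246 mm)² = 47530 mm^2
F = P × A_rod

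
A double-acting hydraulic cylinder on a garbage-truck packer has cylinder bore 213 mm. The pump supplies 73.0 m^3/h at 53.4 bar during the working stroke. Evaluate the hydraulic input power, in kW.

Hydraulic power = P × Q

W ≈ 108 kW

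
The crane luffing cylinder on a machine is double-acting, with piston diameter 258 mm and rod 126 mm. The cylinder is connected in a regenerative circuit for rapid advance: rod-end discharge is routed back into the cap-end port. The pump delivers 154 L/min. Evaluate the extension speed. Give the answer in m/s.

v ≈ 0.206 m/s

In regeneration the rod-end outflow joins the pump flow into the cap end, so the net volume the pump must supply per unit advance equals the rod cross-section area.
Rod cross-section A_rod = π/4 × (126 mm)² = 12470 mm^2
v = Q_pump / A_rod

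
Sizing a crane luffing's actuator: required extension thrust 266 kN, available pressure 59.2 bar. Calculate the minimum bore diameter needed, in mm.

Extension force acts on the full piston face: F = P × (π/4)D².
D = √(4F / (πP)) = √(4 × 266 kN / (π × 59.2 bar))

D ≈ 239 mm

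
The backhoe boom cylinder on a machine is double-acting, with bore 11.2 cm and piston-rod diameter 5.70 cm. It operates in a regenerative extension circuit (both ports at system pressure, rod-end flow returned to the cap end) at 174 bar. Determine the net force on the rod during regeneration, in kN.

With equal pressure on both faces, forces on the annular region cancel; the net push is pressure × rod cross-section.
Rod cross-section A_rod = π/4 × (5.70 cm)² = 25.52 cm^2
F = P × A_rod

F ≈ 44.4 kN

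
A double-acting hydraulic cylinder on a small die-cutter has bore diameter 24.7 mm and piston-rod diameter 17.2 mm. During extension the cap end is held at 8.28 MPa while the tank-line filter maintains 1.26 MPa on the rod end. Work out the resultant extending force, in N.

F ≈ 3660 N

Cap-side area A_cap = π/4 × (24.7 mm)² = 479.2 mm^2
Rod-side annular area A_ann = π/4 × (24.7² − 17.2²) = 246.8 mm^2
Net thrust = P_cap·A_cap − P_rod·A_ann = 3967 N − 311.0 N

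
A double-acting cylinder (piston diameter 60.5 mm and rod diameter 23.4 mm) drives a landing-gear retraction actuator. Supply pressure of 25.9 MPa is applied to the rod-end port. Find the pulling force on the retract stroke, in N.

F ≈ 63300 N

Rod-side annular area A_ann = π/4 × (60.5² − 23.4²) = 2445 mm^2
On retraction the pressure acts on the annular area (bore minus rod).
F = P × A_ann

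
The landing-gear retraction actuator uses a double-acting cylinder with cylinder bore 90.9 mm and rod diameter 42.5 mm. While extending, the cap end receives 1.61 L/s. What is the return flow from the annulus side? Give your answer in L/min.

Cap-side area A_cap = π/4 × (90.9 mm)² = 6490 mm^2
Rod-side annular area A_ann = π/4 × (90.9² − 42.5²) = 5071 mm^2
Piston speed v = Q_in/A_cap; rod-end outflow Q_out = v × A_ann = Q_in × A_ann/A_cap.

Q_out ≈ 75.5 L/min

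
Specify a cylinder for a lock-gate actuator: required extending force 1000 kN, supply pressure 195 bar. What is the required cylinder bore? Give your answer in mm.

D ≈ 256 mm

Extension force acts on the full piston face: F = P × (π/4)D².
D = √(4F / (πP)) = √(4 × 1000 kN / (π × 195 bar))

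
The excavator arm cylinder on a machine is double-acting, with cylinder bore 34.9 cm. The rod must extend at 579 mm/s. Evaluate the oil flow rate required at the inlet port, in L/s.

Q ≈ 55.4 L/s

Cap-side area A_cap = π/4 × (34.9 cm)² = 956.6 cm^2
Q = A × v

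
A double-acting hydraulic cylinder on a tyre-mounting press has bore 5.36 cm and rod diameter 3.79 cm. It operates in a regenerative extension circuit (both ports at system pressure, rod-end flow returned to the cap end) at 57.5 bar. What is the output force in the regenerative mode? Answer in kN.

With equal pressure on both faces, forces on the annular region cancel; the net push is pressure × rod cross-section.
Rod cross-section A_rod = π/4 × (3.79 cm)² = 11.28 cm^2
F = P × A_rod

F ≈ 6.49 kN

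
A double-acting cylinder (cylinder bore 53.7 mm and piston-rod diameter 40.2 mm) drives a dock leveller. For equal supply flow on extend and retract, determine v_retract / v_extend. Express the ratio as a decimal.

v_ret/v_ext ≈ 2.27

Cap-side area A_cap = π/4 × (53.7 mm)² = 2265 mm^2
Rod-side annular area A_ann = π/4 × (53.7² − 40.2²) = 995.6 mm^2
For equal Q, v ∝ 1/A, so v_ret/v_ext = A_cap/A_ann.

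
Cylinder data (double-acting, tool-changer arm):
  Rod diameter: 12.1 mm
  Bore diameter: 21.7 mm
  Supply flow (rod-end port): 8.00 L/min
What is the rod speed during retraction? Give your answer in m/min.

Rod-side annular area A_ann = π/4 × (21.7² − 12.1²) = 254.8 mm^2
Flow into the rod-end port fills the annular volume.
v = Q / A

v ≈ 31.4 m/min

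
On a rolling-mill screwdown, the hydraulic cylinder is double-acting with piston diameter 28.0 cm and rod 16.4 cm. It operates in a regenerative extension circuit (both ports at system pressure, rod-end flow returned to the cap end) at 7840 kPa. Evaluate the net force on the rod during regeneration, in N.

With equal pressure on both faces, forces on the annular region cancel; the net push is pressure × rod cross-section.
Rod cross-section A_rod = π/4 × (16.4 cm)² = 211.2 cm^2
F = P × A_rod

F ≈ 1.66e5 N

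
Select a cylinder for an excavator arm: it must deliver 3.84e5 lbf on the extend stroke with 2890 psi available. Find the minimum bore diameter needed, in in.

Extension force acts on the full piston face: F = P × (π/4)D².
D = √(4F / (πP)) = √(4 × 3.84e5 lbf / (π × 2890 psi))

D ≈ 13.0 in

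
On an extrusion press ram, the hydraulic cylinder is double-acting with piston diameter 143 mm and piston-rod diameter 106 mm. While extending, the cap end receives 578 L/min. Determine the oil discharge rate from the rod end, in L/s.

Q_out ≈ 4.34 L/s

Cap-side area A_cap = π/4 × (143 mm)² = 16060 mm^2
Rod-side annular area A_ann = π/4 × (143² − 106²) = 7236 mm^2
Piston speed v = Q_in/A_cap; rod-end outflow Q_out = v × A_ann = Q_in × A_ann/A_cap.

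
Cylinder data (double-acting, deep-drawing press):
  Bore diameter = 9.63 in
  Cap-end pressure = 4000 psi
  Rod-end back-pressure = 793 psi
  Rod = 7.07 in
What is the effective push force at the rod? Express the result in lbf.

F ≈ 2.65e5 lbf

Cap-side area A_cap = π/4 × (9.63 in)² = 72.84 in^2
Rod-side annular area A_ann = π/4 × (9.63² − 7.07²) = 33.58 in^2
Net thrust = P_cap·A_cap − P_rod·A_ann = 2.913e5 lbf − 26630 lbf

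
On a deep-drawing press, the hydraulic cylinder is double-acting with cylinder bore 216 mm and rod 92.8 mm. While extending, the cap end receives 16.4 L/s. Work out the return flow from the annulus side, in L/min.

Cap-side area A_cap = π/4 × (216 mm)² = 36640 mm^2
Rod-side annular area A_ann = π/4 × (216² − 92.8²) = 29880 mm^2
Piston speed v = Q_in/A_cap; rod-end outflow Q_out = v × A_ann = Q_in × A_ann/A_cap.

Q_out ≈ 802 L/min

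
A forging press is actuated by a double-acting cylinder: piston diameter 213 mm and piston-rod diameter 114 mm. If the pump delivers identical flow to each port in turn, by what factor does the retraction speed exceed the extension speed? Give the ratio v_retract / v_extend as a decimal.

v_ret/v_ext ≈ 1.40

Cap-side area A_cap = π/4 × (213 mm)² = 35630 mm^2
Rod-side annular area A_ann = π/4 × (213² − 114²) = 25430 mm^2
For equal Q, v ∝ 1/A, so v_ret/v_ext = A_cap/A_ann.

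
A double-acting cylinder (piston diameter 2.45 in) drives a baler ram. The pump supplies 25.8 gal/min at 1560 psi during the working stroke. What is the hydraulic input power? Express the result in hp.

Hydraulic power = P × Q

W ≈ 23.5 hp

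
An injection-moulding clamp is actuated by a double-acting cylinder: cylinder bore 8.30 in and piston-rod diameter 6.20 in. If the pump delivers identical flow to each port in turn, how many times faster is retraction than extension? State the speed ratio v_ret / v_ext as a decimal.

v_ret/v_ext ≈ 2.26

Cap-side area A_cap = π/4 × (8.30 in)² = 54.11 in^2
Rod-side annular area A_ann = π/4 × (8.30² − 6.20²) = 23.92 in^2
For equal Q, v ∝ 1/A, so v_ret/v_ext = A_cap/A_ann.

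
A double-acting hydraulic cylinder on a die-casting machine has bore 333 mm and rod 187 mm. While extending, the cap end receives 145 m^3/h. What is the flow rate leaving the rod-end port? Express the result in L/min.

Cap-side area A_cap = π/4 × (333 mm)² = 87090 mm^2
Rod-side annular area A_ann = π/4 × (333² − 187²) = 59630 mm^2
Piston speed v = Q_in/A_cap; rod-end outflow Q_out = v × A_ann = Q_in × A_ann/A_cap.

Q_out ≈ 1650 L/min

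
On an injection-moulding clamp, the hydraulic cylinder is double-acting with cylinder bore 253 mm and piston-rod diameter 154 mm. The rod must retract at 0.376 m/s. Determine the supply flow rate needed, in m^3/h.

Q ≈ 42.8 m^3/h

Rod-side annular area A_ann = π/4 × (253² − 154²) = 31650 mm^2
Q = A × v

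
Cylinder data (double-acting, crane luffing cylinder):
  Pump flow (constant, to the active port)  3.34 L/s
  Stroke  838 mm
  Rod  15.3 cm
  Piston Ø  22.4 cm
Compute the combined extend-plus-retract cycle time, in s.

Cap-side area A_cap = π/4 × (22.4 cm)² = 394.1 cm^2
Rod-side annular area A_ann = π/4 × (22.4² − 15.3²) = 210.2 cm^2
t_ext = A_cap·L/Q = 9.887 s
t_ret = A_ann·L/Q = 5.275 s
t_cycle = t_ext + t_ret

t ≈ 15.2 s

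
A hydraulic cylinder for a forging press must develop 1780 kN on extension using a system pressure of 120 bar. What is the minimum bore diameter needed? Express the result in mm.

Extension force acts on the full piston face: F = P × (π/4)D².
D = √(4F / (πP)) = √(4 × 1780 kN / (π × 120 bar))

D ≈ 435 mm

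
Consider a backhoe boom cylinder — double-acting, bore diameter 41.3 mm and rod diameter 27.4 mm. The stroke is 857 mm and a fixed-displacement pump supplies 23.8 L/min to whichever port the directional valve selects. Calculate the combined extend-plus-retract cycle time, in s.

Cap-side area A_cap = π/4 × (41.3 mm)² = 1340 mm^2
Rod-side annular area A_ann = π/4 × (41.3² − 27.4²) = 750.0 mm^2
t_ext = A_cap·L/Q = 2.894 s
t_ret = A_ann·L/Q = 1.620 s
t_cycle = t_ext + t_ret

t ≈ 4.51 s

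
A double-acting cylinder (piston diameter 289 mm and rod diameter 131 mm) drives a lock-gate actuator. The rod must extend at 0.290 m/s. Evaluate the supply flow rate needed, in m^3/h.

Cap-side area A_cap = π/4 × (289 mm)² = 65600 mm^2
Q = A × v

Q ≈ 68.5 m^3/h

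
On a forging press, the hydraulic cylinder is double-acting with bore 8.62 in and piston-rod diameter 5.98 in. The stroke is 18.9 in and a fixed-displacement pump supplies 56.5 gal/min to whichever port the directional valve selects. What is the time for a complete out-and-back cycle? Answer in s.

Cap-side area A_cap = π/4 × (8.62 in)² = 58.36 in^2
Rod-side annular area A_ann = π/4 × (8.62² − 5.98²) = 30.27 in^2
t_ext = A_cap·L/Q = 5.071 s
t_ret = A_ann·L/Q = 2.630 s
t_cycle = t_ext + t_ret

t ≈ 7.70 s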